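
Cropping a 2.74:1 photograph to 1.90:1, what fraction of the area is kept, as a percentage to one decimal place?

1.90:1 is narrower than 2.74:1, so the crop keeps the full height and trims the width.
Area ratio = (1.900)/(2.740) = 69.34% retained.

69.3%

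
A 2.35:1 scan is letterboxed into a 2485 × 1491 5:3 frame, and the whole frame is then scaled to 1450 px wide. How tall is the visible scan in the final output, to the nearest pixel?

617 px

At 2485×1491 the scan is width-limited, so height = 2485 / 2.350 ≈ 1057.45 px.
Resizing to 1450 px wide multiplies everything by 0.5835: 1057.45 → 617.02 px.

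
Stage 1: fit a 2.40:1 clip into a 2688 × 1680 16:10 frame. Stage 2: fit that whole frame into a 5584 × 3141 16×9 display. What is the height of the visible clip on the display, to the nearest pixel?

Inside the 2688×1680 canvas the clip is width-limited at 2688.00 × 1120.00.
Second fit — the 16:10 canvas into 5584×3141 spans the height: 5025.60 × 3141.00 (×1.8696 from 2688×1680).
So the clip's height is 1120.00 × 1.8696 ≈ 2094.00.

2094 px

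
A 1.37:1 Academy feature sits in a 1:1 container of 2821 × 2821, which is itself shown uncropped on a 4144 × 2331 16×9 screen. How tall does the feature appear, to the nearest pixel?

1.37:1 Academy in 2821×2821: fills the width, so the feature is 2821.00 × 2059.12.
The 1:1 canvas is height-limited in 4144×2331, giving 2331.00 × 2331.00; scale factor 0.8263.
The feature scales with it: height 2059.12 × 0.8263 ≈ 1701.46.

1701 px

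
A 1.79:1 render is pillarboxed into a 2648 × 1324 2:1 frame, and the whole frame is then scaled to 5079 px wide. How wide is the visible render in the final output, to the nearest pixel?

4546 px

At 2648×1324 the render is height-limited, so width = 1324 × 1.790 ≈ 2369.96 px.
Scaling 2648 → 5079 is ×1.9181, so the width becomes 2369.96 × 1.9181 ≈ 4545.70 px.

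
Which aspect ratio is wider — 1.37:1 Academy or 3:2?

1.37 and 3:2 = 1.5; 1.5 > 1.37.

3:2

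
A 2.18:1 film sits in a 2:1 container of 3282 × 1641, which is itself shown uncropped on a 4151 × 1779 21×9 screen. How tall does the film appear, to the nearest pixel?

2.18:1 in 3282×1641: fills the width, so the film is 3282.00 × 1505.50.
The 2:1 canvas is height-limited in 4151×1779, giving 3558.00 × 1779.00; scale factor 1.0841.
Applying the same ×1.0841: 1505.50 → 1632.11.

1632 px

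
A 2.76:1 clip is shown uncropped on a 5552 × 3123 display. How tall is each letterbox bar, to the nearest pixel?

556 px

2.76:1 is wider than 16:9, so it spans the full width.
The clip is 5552 / 2.760 ≈ 2011.59 px tall.
3123 − 2011.59 = 1111.41 px of bars (555.70 each).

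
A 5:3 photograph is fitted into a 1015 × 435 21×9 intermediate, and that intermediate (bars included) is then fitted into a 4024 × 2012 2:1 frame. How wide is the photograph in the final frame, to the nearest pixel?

First fit — 5:3 into 1015×435 spans the height: 725.00 × 435.00.
21×9 in 4024×2012: fills the width, so the intermediate becomes 4024.00 × 1724.57 — a scale of ×3.9645.
So the photograph's width is 725.00 × 3.9645 ≈ 2874.29.

2874 px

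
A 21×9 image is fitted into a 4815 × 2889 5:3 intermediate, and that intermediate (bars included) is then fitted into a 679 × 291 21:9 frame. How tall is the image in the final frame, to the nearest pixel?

First fit — 21×9 into 4815×2889 spans the width: 4815.00 × 2063.57.
The 5:3 canvas is height-limited in 679×291, giving 485.00 × 291.00; scale factor 0.1007.
Applying the same ×0.1007: 2063.57 → 207.86.

208 px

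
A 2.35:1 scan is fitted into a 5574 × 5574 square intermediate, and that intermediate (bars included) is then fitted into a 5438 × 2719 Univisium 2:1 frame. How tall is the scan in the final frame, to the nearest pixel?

Inside the 5574×5574 canvas the scan is width-limited at 5574.00 × 2371.91.
square in 5438×2719: fills the height, so the intermediate becomes 2719.00 × 2719.00 — a scale of ×0.4878.
The scan scales with it: height 2371.91 × 0.4878 ≈ 1157.02.

1157 px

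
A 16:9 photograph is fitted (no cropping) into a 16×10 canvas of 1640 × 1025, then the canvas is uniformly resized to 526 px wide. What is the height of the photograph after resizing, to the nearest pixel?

296 px

At 1640×1025 the photograph is width-limited, so height = 1640 × 9/16 ≈ 922.50 px.
Scaling 1640 → 526 is ×0.3207, so the height becomes 922.50 × 0.3207 ≈ 295.88 px.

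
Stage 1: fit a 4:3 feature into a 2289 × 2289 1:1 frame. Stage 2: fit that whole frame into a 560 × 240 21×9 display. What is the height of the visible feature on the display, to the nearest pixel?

180 px

First fit — 4:3 into 2289×2289 spans the width: 2289.00 × 1716.75.
The 1:1 canvas is height-limited in 560×240, giving 240.00 × 240.00; scale factor 0.1048.
The feature scales with it: height 1716.75 × 0.1048 ≈ 180.00.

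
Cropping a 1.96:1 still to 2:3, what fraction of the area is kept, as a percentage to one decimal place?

Going from 1.96:1 to 2:3 means cutting width while keeping height.
Area ratio = (0.667)/(1.960) = 34.01% retained.

34.0%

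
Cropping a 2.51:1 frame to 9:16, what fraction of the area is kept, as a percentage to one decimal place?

Going from 2.51:1 to 9:16 means cutting width while keeping height.
Fraction kept = (0.562)/(2.510) ≈ 22.41%.

22.4%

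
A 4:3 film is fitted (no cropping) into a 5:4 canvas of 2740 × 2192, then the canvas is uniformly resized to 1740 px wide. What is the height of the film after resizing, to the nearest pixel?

In the 2740×2192 frame the film fills the width: height = 2740 × 3/4 ≈ 2055.00 px.
Resizing to 1740 px wide multiplies everything by 0.6350: 2055.00 → 1305.00 px.

1305 px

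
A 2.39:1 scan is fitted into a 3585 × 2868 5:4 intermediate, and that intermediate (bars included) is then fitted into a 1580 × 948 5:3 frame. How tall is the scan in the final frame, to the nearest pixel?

Inside the 3585×2868 canvas the scan is width-limited at 3585.00 × 1500.00.
Second fit — the 5:4 canvas into 1580×948 spans the height: 1185.00 × 948.00 (×0.3305 from 3585×2868).
Applying the same ×0.3305: 1500.00 → 495.82.

496 px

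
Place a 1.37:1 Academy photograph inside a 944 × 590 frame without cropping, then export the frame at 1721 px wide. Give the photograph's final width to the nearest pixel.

Fitted into 944×590, the photograph spans the height; its width is 590 × 1.370 ≈ 808.30 px.
The frame scales by 1721/944 = 1.8231; 808.30 × 1.8231 ≈ 1473.61 px.

1474 px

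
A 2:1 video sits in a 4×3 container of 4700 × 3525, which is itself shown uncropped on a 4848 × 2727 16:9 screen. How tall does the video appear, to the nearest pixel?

1818 px

First fit — 2:1 into 4700×3525 spans the width: 4700.00 × 2350.00.
The 4×3 canvas is height-limited in 4848×2727, giving 3636.00 × 2727.00; scale factor 0.7736.
The video scales with it: height 2350.00 × 0.7736 ≈ 1818.00.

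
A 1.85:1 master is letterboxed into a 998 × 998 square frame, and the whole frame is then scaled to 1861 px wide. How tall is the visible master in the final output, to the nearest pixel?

At 998×998 the master is width-limited, so height = 998 / 1.850 ≈ 539.46 px.
Resizing to 1861 px wide multiplies everything by 1.8647: 539.46 → 1005.95 px.

1006 px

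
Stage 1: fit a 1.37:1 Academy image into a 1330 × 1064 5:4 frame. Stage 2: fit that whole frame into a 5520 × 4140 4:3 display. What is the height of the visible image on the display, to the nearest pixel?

First fit — 1.37:1 Academy into 1330×1064 spans the width: 1330.00 × 970.80.
Second fit — the 5:4 canvas into 5520×4140 spans the height: 5175.00 × 4140.00 (×3.8910 from 1330×1064).
Applying the same ×3.8910: 970.80 → 3777.37.

3777 px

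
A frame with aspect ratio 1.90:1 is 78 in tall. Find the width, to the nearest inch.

78 × 1.900 = 148.20.

148 in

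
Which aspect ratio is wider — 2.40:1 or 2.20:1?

2.40:1

2.4 and 2.2; 2.4 > 2.2.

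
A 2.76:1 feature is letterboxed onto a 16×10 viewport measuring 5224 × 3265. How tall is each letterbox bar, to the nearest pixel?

686 px

Since 2.760 > 1.600, the feature is width-limited.
That makes the image 1892.75 px tall (5224 / 2.760).
3265 − 1892.75 = 1372.25 px of bars (686.12 each).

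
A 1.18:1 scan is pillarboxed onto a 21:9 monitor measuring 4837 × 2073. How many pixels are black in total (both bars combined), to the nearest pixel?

4956253 pixels

1.18:1 (1.180) < 21:9 (2.333), so the scan fills the height.
The scan is 2073 × 1.180 ≈ 2446.1400 px wide.
Leftover width: 4837 − 2446.1400 = 2390.8600 px.
Bar area = 2390.8600 × 2073 ≈ 4956253 px.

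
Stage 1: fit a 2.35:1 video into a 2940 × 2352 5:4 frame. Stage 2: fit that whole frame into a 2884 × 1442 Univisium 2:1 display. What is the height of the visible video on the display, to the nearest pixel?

Inside the 2940×2352 canvas the video is width-limited at 2940.00 × 1251.06.
Second fit — the 5:4 canvas into 2884×1442 spans the height: 1802.50 × 1442.00 (×0.6131 from 2940×2352).
The video scales with it: height 1251.06 × 0.6131 ≈ 767.02.

767 px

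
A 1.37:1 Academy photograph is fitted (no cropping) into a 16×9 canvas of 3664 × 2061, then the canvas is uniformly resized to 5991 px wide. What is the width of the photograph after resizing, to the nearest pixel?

At 3664×2061 the photograph is height-limited, so width = 2061 × 1.370 ≈ 2823.57 px.
Scaling 3664 → 5991 is ×1.6351, so the width becomes 2823.57 × 1.6351 ≈ 4616.81 px.

4617 px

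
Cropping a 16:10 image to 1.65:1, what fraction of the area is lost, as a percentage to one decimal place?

3.0%

Going from 16:10 to 1.65:1 means cutting height while keeping width.
Fraction kept = (1.600)/(1.650) ≈ 96.97%, so 3.03% is lost.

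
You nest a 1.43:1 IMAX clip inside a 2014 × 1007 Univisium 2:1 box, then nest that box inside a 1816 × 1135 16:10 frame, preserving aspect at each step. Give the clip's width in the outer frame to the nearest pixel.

First fit — 1.43:1 IMAX into 2014×1007 spans the height: 1440.01 × 1007.00.
Second fit — the Univisium 2:1 canvas into 1816×1135 spans the width: 1816.00 × 908.00 (×0.9017 from 2014×1007).
So the clip's width is 1440.01 × 0.9017 ≈ 1298.44.

1298 px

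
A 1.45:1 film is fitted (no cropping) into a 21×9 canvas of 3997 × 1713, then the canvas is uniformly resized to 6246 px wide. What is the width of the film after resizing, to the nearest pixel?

In the 3997×1713 frame the film fills the height: width = 1713 × 1.450 ≈ 2483.85 px.
Resizing to 6246 px wide multiplies everything by 1.5627: 2483.85 → 3881.44 px.

3881 px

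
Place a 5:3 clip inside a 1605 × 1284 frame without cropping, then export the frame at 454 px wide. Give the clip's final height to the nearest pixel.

272 px

In the 1605×1284 frame the clip fills the width: height = 1605 × 3/5 ≈ 963.00 px.
Resizing to 454 px wide multiplies everything by 0.2829: 963.00 → 272.40 px.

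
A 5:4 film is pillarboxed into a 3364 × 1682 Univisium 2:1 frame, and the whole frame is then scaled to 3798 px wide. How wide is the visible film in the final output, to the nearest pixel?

2374 px

Fitted into 3364×1682, the film spans the height; its width is 1682 × 5/4 ≈ 2102.50 px.
The frame scales by 3798/3364 = 1.1290; 2102.50 × 1.1290 ≈ 2373.75 px.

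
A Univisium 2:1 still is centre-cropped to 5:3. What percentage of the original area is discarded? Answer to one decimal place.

5:3 is narrower than Univisium 2:1, so the crop keeps the full height and trims the width.
Fraction kept = (1.667)/(2.000) ≈ 83.33%, so 16.67% is lost.

16.7%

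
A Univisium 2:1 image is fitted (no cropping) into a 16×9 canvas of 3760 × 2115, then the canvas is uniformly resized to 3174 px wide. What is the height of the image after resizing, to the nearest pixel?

1587 px

In the 3760×2115 frame the image fills the width: height = 3760 × 1/2 ≈ 1880.00 px.
Scaling 3760 → 3174 is ×0.8441, so the height becomes 1880.00 × 0.8441 ≈ 1587.00 px.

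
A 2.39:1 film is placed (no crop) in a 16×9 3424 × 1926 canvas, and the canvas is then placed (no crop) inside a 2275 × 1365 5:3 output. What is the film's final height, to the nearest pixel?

First fit — 2.39:1 into 3424×1926 spans the width: 3424.00 × 1432.64.
16×9 in 2275×1365: fills the width, so the intermediate becomes 2275.00 × 1279.69 — a scale of ×0.6644.
The film scales with it: height 1432.64 × 0.6644 ≈ 951.88.

952 px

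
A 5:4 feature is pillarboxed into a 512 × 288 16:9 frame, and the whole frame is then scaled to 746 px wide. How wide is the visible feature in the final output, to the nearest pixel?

525 px

Fitted into 512×288, the feature spans the height; its width is 288 × 5/4 ≈ 360.00 px.
The frame scales by 746/512 = 1.4570; 360.00 × 1.4570 ≈ 524.53 px.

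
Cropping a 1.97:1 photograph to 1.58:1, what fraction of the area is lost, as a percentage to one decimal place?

19.8%

The height stays; only width is cut (since 1.58:1 is narrower than 1.97:1).
Area ratio = (1.580)/(1.970) = 80.20%; the remaining 19.80% is cropped out.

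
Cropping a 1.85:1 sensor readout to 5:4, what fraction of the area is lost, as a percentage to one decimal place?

32.4%

5:4 is narrower than 1.85:1, so the crop keeps the full height and trims the width.
(1.250)/(1.850) ≈ 0.676 of the area survives, leaving 32.43% discarded.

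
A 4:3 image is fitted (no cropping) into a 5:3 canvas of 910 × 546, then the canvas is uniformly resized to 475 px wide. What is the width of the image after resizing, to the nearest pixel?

380 px

At 910×546 the image is height-limited, so width = 546 × 4/3 ≈ 728.00 px.
The frame scales by 475/910 = 0.5220; 728.00 × 0.5220 ≈ 380.00 px.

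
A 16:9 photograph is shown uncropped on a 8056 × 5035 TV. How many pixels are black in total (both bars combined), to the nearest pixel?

16:9 (1.778) > 16×10 (1.600), so the photograph fills the width.
Content height = 8056 × 9/16 ≈ 4531.5000 px.
5035 − 4531.5000 = 503.5000 px of bars.
Across the 8056-px span: 503.5000 × 8056 ≈ 4056196 px.

4056196 pixels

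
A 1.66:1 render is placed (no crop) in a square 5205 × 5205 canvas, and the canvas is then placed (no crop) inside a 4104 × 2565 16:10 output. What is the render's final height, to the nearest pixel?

First fit — 1.66:1 into 5205×5205 spans the width: 5205.00 × 3135.54.
square in 4104×2565: fills the height, so the intermediate becomes 2565.00 × 2565.00 — a scale of ×0.4928.
The render scales with it: height 3135.54 × 0.4928 ≈ 1545.18.

1545 px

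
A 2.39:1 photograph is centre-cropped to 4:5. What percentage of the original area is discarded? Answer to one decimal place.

66.5%

The height stays; only width is cut (since 4:5 is narrower than 2.39:1).
Fraction kept = (0.800)/(2.390) ≈ 33.47%, so 66.53% is lost.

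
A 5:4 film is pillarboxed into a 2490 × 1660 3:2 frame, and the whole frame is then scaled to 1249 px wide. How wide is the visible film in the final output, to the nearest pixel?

1041 px

At 2490×1660 the film is height-limited, so width = 1660 × 5/4 ≈ 2075.00 px.
The frame scales by 1249/2490 = 0.5016; 2075.00 × 0.5016 ≈ 1040.83 px.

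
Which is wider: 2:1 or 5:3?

2 and 5:3 = 1.667; 2 > 1.667.

2:1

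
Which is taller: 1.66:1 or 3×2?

1.66 and 3×2 = 1.5; 1.66 > 1.5. The smaller width-to-height ratio is the taller frame.

3×2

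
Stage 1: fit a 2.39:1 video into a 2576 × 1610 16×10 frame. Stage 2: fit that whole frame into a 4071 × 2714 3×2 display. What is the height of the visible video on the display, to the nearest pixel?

2.39:1 in 2576×1610: fills the width, so the video is 2576.00 × 1077.82.
The 16×10 canvas is width-limited in 4071×2714, giving 4071.00 × 2544.38; scale factor 1.5804.
Applying the same ×1.5804: 1077.82 → 1703.35.

1703 px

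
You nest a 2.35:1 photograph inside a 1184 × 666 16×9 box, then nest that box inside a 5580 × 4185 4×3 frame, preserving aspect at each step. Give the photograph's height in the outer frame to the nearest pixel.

First fit — 2.35:1 into 1184×666 spans the width: 1184.00 × 503.83.
16×9 in 5580×4185: fills the width, so the intermediate becomes 5580.00 × 3138.75 — a scale of ×4.7128.
The photograph scales with it: height 503.83 × 4.7128 ≈ 2374.47.

2374 px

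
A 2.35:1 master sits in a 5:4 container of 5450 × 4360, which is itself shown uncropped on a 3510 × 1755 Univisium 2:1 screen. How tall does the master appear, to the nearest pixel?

934 px

First fit — 2.35:1 into 5450×4360 spans the width: 5450.00 × 2319.15.
5:4 in 3510×1755: fills the height, so the intermediate becomes 2193.75 × 1755.00 — a scale of ×0.4025.
So the master's height is 2319.15 × 0.4025 ≈ 933.51.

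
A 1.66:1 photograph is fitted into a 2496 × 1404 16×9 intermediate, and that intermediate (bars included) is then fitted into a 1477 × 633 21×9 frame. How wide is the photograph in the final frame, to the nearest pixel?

First fit — 1.66:1 into 2496×1404 spans the height: 2330.64 × 1404.00.
The 16×9 canvas is height-limited in 1477×633, giving 1125.33 × 633.00; scale factor 0.4509.
The photograph scales with it: width 2330.64 × 0.4509 ≈ 1050.78.

1051 px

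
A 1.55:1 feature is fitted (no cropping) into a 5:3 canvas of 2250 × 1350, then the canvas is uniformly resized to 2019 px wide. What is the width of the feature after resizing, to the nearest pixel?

1878 px

At 2250×1350 the feature is height-limited, so width = 1350 × 1.550 ≈ 2092.50 px.
Scaling 2250 → 2019 is ×0.8973, so the width becomes 2092.50 × 0.8973 ≈ 1877.67 px.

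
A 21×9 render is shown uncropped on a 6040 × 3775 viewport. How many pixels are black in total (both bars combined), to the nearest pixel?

21×9 (2.333) > 16×10 (1.600), so the render fills the width.
The render is 6040 × 9/21 ≈ 2588.5714 px tall.
Black = 3775 − 2588.5714 = 1186.4286 px.
That's 1186.4286 × 6040 ≈ 7166029 black pixels.

7166029 pixels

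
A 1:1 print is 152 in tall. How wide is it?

152 in

At 1:1, 152·1/1 ≈ 152.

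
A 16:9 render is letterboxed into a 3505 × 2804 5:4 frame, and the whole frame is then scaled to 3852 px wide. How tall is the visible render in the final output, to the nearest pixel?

2167 px

In the 3505×2804 frame the render fills the width: height = 3505 × 9/16 ≈ 1971.56 px.
The frame scales by 3852/3505 = 1.0990; 1971.56 × 1.0990 ≈ 2166.75 px.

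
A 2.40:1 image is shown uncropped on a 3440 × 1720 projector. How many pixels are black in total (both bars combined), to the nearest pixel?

986133 pixels

2.40:1 (2.400) > 2:1 (2.000), so the image fills the width.
The image is 3440 / 2.400 ≈ 1433.3333 px tall.
Leftover height: 1720 − 1433.3333 = 286.6667 px.
Across the 3440-px span: 286.6667 × 3440 ≈ 986133 px.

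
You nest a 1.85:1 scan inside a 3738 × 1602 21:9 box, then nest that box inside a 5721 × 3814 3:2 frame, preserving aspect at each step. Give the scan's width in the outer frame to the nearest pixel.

Inside the 3738×1602 canvas the scan is height-limited at 2963.70 × 1602.00.
21:9 in 5721×3814: fills the width, so the intermediate becomes 5721.00 × 2451.86 — a scale of ×1.5305.
So the scan's width is 2963.70 × 1.5305 ≈ 4535.94.

4536 px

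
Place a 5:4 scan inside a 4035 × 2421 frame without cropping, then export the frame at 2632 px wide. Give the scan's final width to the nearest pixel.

1974 px

In the 4035×2421 frame the scan fills the height: width = 2421 × 5/4 ≈ 3026.25 px.
Scaling 4035 → 2632 is ×0.6523, so the width becomes 3026.25 × 0.6523 ≈ 1974.00 px.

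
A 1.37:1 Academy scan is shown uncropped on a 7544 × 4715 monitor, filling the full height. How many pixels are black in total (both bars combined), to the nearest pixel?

5113182 pixels

Content width = 4715 × 1.370 ≈ 6459.5500 px.
Leftover width: 7544 − 6459.5500 = 1084.4500 px.
Bar area = 1084.4500 × 4715 ≈ 5113182 px.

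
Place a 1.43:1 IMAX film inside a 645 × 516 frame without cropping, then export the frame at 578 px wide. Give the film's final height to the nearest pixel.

At 645×516 the film is width-limited, so height = 645 / 1.430 ≈ 451.05 px.
Resizing to 578 px wide multiplies everything by 0.8961: 451.05 → 404.20 px.

404 px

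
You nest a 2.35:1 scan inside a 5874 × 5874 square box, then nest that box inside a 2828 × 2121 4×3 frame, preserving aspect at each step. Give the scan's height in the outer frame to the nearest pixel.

Inside the 5874×5874 canvas the scan is width-limited at 5874.00 × 2499.57.
The square canvas is height-limited in 2828×2121, giving 2121.00 × 2121.00; scale factor 0.3611.
The scan scales with it: height 2499.57 × 0.3611 ≈ 902.55.

903 px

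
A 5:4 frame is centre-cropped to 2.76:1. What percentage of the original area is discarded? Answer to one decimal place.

54.7%

The width stays; only height is cut (since 2.76:1 is wider than 5:4).
Fraction kept = (1.250)/(2.760) ≈ 45.29%, so 54.71% is lost.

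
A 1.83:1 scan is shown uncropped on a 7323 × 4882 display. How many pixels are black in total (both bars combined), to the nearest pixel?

6446881 pixels

Since 1.830 > 1.500, the scan is width-limited.
The scan is 7323 / 1.830 ≈ 4001.6393 px tall.
Leftover height: 4882 − 4001.6393 = 880.3607 px.
Bar area = 880.3607 × 7323 ≈ 6446881 px.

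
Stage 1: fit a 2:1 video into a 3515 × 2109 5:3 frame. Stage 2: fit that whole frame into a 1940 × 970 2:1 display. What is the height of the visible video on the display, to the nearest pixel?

2:1 in 3515×2109: fills the width, so the video is 3515.00 × 1757.50.
Second fit — the 5:3 canvas into 1940×970 spans the height: 1616.67 × 970.00 (×0.4599 from 3515×2109).
Applying the same ×0.4599: 1757.50 → 808.33.

808 px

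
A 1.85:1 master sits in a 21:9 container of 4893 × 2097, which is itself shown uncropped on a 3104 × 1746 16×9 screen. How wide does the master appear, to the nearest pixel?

2461 px

Inside the 4893×2097 canvas the master is height-limited at 3879.45 × 2097.00.
Second fit — the 21:9 canvas into 3104×1746 spans the width: 3104.00 × 1330.29 (×0.6344 from 4893×2097).
Applying the same ×0.6344: 3879.45 → 2461.03.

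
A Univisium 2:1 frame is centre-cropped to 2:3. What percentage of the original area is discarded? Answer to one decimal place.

The height stays; only width is cut (since 2:3 is narrower than Univisium 2:1).
(0.667)/(2.000) ≈ 0.333 of the area survives, leaving 66.67% discarded.

66.7%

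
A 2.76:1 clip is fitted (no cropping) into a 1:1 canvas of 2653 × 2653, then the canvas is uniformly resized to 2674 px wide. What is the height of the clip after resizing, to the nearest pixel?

At 2653×2653 the clip is width-limited, so height = 2653 / 2.760 ≈ 961.23 px.
Resizing to 2674 px wide multiplies everything by 1.0079: 961.23 → 968.84 px.

969 px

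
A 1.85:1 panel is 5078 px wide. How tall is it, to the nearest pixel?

5078 / 1.850 = 2744.86.

2745 px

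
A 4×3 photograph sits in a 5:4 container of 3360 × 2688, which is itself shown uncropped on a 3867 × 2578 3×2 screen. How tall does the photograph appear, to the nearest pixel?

2417 px

4×3 in 3360×2688: fills the width, so the photograph is 3360.00 × 2520.00.
The 5:4 canvas is height-limited in 3867×2578, giving 3222.50 × 2578.00; scale factor 0.9591.
So the photograph's height is 2520.00 × 0.9591 ≈ 2416.88.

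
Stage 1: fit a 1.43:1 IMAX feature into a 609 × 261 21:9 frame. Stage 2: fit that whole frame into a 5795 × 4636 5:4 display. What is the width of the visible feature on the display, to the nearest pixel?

3552 px

Inside the 609×261 canvas the feature is height-limited at 373.23 × 261.00.
21:9 in 5795×4636: fills the width, so the intermediate becomes 5795.00 × 2483.57 — a scale of ×9.5156.
So the feature's width is 373.23 × 9.5156 ≈ 3551.51.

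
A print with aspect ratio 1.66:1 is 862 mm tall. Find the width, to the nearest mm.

Width = 862 × 1.660 = 1430.92.

1431 mm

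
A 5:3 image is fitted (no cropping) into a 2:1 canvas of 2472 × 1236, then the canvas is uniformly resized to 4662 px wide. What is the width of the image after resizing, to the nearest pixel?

Fitted into 2472×1236, the image spans the height; its width is 1236 × 5/3 ≈ 2060.00 px.
Resizing to 4662 px wide multiplies everything by 1.8859: 2060.00 → 3885.00 px.

3885 px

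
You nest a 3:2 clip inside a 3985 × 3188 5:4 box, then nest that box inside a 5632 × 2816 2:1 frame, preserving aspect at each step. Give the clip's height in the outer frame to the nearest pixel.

2347 px

3:2 in 3985×3188: fills the width, so the clip is 3985.00 × 2656.67.
Second fit — the 5:4 canvas into 5632×2816 spans the height: 3520.00 × 2816.00 (×0.8833 from 3985×3188).
So the clip's height is 2656.67 × 0.8833 ≈ 2346.67.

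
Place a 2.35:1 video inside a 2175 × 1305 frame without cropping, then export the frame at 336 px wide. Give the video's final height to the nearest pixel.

Fitted into 2175×1305, the video spans the width; its height is 2175 / 2.350 ≈ 925.53 px.
The frame scales by 336/2175 = 0.1545; 925.53 × 0.1545 ≈ 142.98 px.

143 px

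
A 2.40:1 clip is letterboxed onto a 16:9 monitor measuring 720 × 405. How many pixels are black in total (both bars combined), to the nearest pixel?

75600 pixels

2.40:1 (2.400) > 16:9 (1.778), so the clip fills the width.
Content height = 720 / 2.400 ≈ 300.0000 px.
405 − 300.0000 = 105.0000 px of bars.
That's 105.0000 × 720 ≈ 75600 black pixels.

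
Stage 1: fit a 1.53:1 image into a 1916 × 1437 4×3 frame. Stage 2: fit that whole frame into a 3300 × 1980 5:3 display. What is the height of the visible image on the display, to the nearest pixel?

1725 px

First fit — 1.53:1 into 1916×1437 spans the width: 1916.00 × 1252.29.
The 4×3 canvas is height-limited in 3300×1980, giving 2640.00 × 1980.00; scale factor 1.3779.
The image scales with it: height 1252.29 × 1.3779 ≈ 1725.49.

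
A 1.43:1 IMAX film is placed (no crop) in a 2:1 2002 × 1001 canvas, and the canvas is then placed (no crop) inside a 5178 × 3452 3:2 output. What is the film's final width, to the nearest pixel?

1.43:1 IMAX in 2002×1001: fills the height, so the film is 1431.43 × 1001.00.
2:1 in 5178×3452: fills the width, so the intermediate becomes 5178.00 × 2589.00 — a scale of ×2.5864.
Applying the same ×2.5864: 1431.43 → 3702.27.

3702 px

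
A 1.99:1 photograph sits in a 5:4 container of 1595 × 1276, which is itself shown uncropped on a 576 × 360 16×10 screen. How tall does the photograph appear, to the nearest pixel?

226 px

First fit — 1.99:1 into 1595×1276 spans the width: 1595.00 × 801.51.
5:4 in 576×360: fills the height, so the intermediate becomes 450.00 × 360.00 — a scale of ×0.2821.
Applying the same ×0.2821: 801.51 → 226.13.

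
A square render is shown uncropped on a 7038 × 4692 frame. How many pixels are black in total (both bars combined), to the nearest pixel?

square (1.000) < 3×2 (1.500), so the render fills the height.
The render is 4692 × 1/1 ≈ 4692.0000 px wide.
Leftover width: 7038 − 4692.0000 = 2346.0000 px.
Bar area = 2346.0000 × 4692 ≈ 11007432 px.

11007432 pixels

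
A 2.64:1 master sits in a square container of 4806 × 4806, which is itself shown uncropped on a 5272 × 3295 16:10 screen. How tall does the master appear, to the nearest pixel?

First fit — 2.64:1 into 4806×4806 spans the width: 4806.00 × 1820.45.
square in 5272×3295: fills the height, so the intermediate becomes 3295.00 × 3295.00 — a scale of ×0.6856.
Applying the same ×0.6856: 1820.45 → 1248.11.

1248 px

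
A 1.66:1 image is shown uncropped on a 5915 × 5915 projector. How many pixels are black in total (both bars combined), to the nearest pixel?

13910583 pixels

1.66:1 is wider than 1:1, so it spans the full width.
That makes the image 3563.2530 px tall (5915 / 1.660).
Leftover height: 5915 − 3563.2530 = 2351.7470 px.
That's 2351.7470 × 5915 ≈ 13910583 black pixels.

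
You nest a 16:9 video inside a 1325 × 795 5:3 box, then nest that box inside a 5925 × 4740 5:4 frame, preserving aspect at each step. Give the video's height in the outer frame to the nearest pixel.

3333 px

First fit — 16:9 into 1325×795 spans the width: 1325.00 × 745.31.
5:3 in 5925×4740: fills the width, so the intermediate becomes 5925.00 × 3555.00 — a scale of ×4.4717.
The video scales with it: height 745.31 × 4.4717 ≈ 3332.81.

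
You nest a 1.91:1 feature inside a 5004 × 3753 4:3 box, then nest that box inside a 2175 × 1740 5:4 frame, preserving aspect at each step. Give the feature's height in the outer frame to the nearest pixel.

1139 px

1.91:1 in 5004×3753: fills the width, so the feature is 5004.00 × 2619.90.
4:3 in 2175×1740: fills the width, so the intermediate becomes 2175.00 × 1631.25 — a scale of ×0.4347.
So the feature's height is 2619.90 × 0.4347 ≈ 1138.74.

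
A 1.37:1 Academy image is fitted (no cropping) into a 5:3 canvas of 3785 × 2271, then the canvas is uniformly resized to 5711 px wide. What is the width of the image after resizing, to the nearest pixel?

4694 px

In the 3785×2271 frame the image fills the height: width = 2271 × 1.370 ≈ 3111.27 px.
Scaling 3785 → 5711 is ×1.5089, so the width becomes 3111.27 × 1.5089 ≈ 4694.44 px.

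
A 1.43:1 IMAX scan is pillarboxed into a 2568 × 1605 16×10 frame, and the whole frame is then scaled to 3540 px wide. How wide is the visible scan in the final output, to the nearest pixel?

In the 2568×1605 frame the scan fills the height: width = 1605 × 1.430 ≈ 2295.15 px.
Scaling 2568 → 3540 is ×1.3785, so the width becomes 2295.15 × 1.3785 ≈ 3163.88 px.

3164 px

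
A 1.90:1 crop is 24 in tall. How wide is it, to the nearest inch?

46 in

24 × 1.900 = 45.60.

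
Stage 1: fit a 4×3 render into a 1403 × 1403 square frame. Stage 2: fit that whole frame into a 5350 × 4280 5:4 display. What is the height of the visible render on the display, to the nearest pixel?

3210 px

4×3 in 1403×1403: fills the width, so the render is 1403.00 × 1052.25.
Second fit — the square canvas into 5350×4280 spans the height: 4280.00 × 4280.00 (×3.0506 from 1403×1403).
So the render's height is 1052.25 × 3.0506 ≈ 3210.00.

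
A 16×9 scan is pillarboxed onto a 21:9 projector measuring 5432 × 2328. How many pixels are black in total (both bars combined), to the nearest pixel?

3010880 pixels

Since 1.778 < 2.333, the scan is height-limited.
The scan is 2328 × 16/9 ≈ 4138.6667 px wide.
Black = 5432 − 4138.6667 = 1293.3333 px.
That's 1293.3333 × 2328 ≈ 3010880 black pixels.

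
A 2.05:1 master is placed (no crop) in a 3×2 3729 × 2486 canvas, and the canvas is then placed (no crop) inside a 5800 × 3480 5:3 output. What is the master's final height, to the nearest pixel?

2.05:1 in 3729×2486: fills the width, so the master is 3729.00 × 1819.02.
Second fit — the 3×2 canvas into 5800×3480 spans the height: 5220.00 × 3480.00 (×1.3998 from 3729×2486).
Applying the same ×1.3998: 1819.02 → 2546.34.

2546 px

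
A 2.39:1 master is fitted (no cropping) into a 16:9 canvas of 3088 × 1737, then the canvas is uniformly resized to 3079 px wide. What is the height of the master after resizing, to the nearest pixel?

In the 3088×1737 frame the master fills the width: height = 3088 / 2.390 ≈ 1292.05 px.
Scaling 3088 → 3079 is ×0.9971, so the height becomes 1292.05 × 0.9971 ≈ 1288.28 px.

1288 px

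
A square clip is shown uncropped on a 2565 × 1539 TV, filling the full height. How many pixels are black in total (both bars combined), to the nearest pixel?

1579014 pixels

The clip is 1539 × 1/1 ≈ 1539.0000 px wide.
Black = 2565 − 1539.0000 = 1026.0000 px.
Across the 1539-px span: 1026.0000 × 1539 ≈ 1579014 px.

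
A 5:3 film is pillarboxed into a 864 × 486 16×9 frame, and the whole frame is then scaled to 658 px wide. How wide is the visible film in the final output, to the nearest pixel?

617 px

At 864×486 the film is height-limited, so width = 486 × 5/3 ≈ 810.00 px.
Scaling 864 → 658 is ×0.7616, so the width becomes 810.00 × 0.7616 ≈ 616.88 px.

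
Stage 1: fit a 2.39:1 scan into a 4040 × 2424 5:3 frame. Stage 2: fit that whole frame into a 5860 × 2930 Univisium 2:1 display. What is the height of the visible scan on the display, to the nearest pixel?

First fit — 2.39:1 into 4040×2424 spans the width: 4040.00 × 1690.38.
The 5:3 canvas is height-limited in 5860×2930, giving 4883.33 × 2930.00; scale factor 1.2087.
So the scan's height is 1690.38 × 1.2087 ≈ 2043.24.

2043 px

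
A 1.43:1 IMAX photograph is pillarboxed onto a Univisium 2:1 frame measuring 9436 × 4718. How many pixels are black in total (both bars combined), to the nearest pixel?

Since 1.430 < 2.000, the photograph is height-limited.
That makes the image 6746.7400 px wide (4718 × 1.430).
Leftover width: 9436 − 6746.7400 = 2689.2600 px.
Across the 4718-px span: 2689.2600 × 4718 ≈ 12687929 px.

12687929 pixels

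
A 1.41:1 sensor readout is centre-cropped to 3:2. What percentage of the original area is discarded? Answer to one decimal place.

Going from 1.41:1 to 3:2 means cutting height while keeping width.
Fraction kept = (1.410)/(1.500) ≈ 94.00%, so 6.00% is lost.

6.0%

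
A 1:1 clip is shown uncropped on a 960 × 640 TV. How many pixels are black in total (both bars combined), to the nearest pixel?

1:1 is narrower than 3:2, so it spans the full height.
The clip is 640 × 1/1 ≈ 640.0000 px wide.
960 − 640.0000 = 320.0000 px of bars.
That's 320.0000 × 640 ≈ 204800 black pixels.

204800 pixels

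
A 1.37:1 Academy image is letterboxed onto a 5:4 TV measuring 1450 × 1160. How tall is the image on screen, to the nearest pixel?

1.37:1 Academy is wider than 5:4, so it spans the full width.
The image is 1450 / 1.370 ≈ 1058.39 px tall.

1058 px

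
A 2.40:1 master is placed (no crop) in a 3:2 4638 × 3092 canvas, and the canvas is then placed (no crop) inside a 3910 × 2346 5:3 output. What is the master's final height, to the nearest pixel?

2.40:1 in 4638×3092: fills the width, so the master is 4638.00 × 1932.50.
The 3:2 canvas is height-limited in 3910×2346, giving 3519.00 × 2346.00; scale factor 0.7587.
The master scales with it: height 1932.50 × 0.7587 ≈ 1466.25.

1466 px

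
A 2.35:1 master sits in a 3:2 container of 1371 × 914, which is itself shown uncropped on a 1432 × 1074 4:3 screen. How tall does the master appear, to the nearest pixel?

Inside the 1371×914 canvas the master is width-limited at 1371.00 × 583.40.
3:2 in 1432×1074: fills the width, so the intermediate becomes 1432.00 × 954.67 — a scale of ×1.0445.
So the master's height is 583.40 × 1.0445 ≈ 609.36.

609 px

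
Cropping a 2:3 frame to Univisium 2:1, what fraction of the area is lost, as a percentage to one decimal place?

66.7%

The width stays; only height is cut (since Univisium 2:1 is wider than 2:3).
(0.667)/(2.000) ≈ 0.333 of the area survives, leaving 66.67% discarded.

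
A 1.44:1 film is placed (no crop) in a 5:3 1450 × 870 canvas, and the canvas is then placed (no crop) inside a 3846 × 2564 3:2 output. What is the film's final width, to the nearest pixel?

Inside the 1450×870 canvas the film is height-limited at 1252.80 × 870.00.
5:3 in 3846×2564: fills the width, so the intermediate becomes 3846.00 × 2307.60 — a scale of ×2.6524.
The film scales with it: width 1252.80 × 2.6524 ≈ 3322.94.

3323 px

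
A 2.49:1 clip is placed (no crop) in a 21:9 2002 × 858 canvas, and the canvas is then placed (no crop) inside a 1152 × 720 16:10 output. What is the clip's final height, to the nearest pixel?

2.49:1 in 2002×858: fills the width, so the clip is 2002.00 × 804.02.
Second fit — the 21:9 canvas into 1152×720 spans the width: 1152.00 × 493.71 (×0.5754 from 2002×858).
The clip scales with it: height 804.02 × 0.5754 ≈ 462.65.

463 px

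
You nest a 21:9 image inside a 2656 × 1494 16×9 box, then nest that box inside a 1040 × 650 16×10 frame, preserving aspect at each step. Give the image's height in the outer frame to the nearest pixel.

446 px

21:9 in 2656×1494: fills the width, so the image is 2656.00 × 1138.29.
The 16×9 canvas is width-limited in 1040×650, giving 1040.00 × 585.00; scale factor 0.3916.
So the image's height is 1138.29 × 0.3916 ≈ 445.71.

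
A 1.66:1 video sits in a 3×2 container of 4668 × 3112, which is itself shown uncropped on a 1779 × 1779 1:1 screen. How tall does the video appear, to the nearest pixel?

1072 px

First fit — 1.66:1 into 4668×3112 spans the width: 4668.00 × 2812.05.
Second fit — the 3×2 canvas into 1779×1779 spans the width: 1779.00 × 1186.00 (×0.3811 from 4668×3112).
So the video's height is 2812.05 × 0.3811 ≈ 1071.69.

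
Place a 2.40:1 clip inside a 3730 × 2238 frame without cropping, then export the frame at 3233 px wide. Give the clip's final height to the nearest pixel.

At 3730×2238 the clip is width-limited, so height = 3730 / 2.400 ≈ 1554.17 px.
The frame scales by 3233/3730 = 0.8668; 1554.17 × 0.8668 ≈ 1347.08 px.

1347 px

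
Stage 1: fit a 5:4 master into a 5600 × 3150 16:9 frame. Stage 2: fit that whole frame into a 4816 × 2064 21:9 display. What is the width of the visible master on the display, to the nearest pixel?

First fit — 5:4 into 5600×3150 spans the height: 3937.50 × 3150.00.
The 16:9 canvas is height-limited in 4816×2064, giving 3669.33 × 2064.00; scale factor 0.6552.
The master scales with it: width 3937.50 × 0.6552 ≈ 2580.00.

2580 px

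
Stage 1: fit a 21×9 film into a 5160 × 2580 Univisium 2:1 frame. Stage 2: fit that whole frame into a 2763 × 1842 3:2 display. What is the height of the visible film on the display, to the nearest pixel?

1184 px

21×9 in 5160×2580: fills the width, so the film is 5160.00 × 2211.43.
Second fit — the Univisium 2:1 canvas into 2763×1842 spans the width: 2763.00 × 1381.50 (×0.5355 from 5160×2580).
Applying the same ×0.5355: 2211.43 → 1184.14.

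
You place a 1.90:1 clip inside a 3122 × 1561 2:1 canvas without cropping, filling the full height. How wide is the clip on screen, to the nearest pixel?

Content width = 1561 × 1.900 ≈ 2965.90 px.

2966 px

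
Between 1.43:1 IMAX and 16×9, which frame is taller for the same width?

1.43 and 16×9 = 1.778; 1.778 > 1.43. The smaller width-to-height ratio is the taller frame.

1.43:1 IMAX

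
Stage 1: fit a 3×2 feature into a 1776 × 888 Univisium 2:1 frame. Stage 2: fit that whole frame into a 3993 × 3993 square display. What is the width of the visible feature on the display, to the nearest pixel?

Inside the 1776×888 canvas the feature is height-limited at 1332.00 × 888.00.
Second fit — the Univisium 2:1 canvas into 3993×3993 spans the width: 3993.00 × 1996.50 (×2.2483 from 1776×888).
So the feature's width is 1332.00 × 2.2483 ≈ 2994.75.

2995 px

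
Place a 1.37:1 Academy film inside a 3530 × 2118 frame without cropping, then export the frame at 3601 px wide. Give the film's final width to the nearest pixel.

2960 px

At 3530×2118 the film is height-limited, so width = 2118 × 1.370 ≈ 2901.66 px.
The frame scales by 3601/3530 = 1.0201; 2901.66 × 1.0201 ≈ 2960.02 px.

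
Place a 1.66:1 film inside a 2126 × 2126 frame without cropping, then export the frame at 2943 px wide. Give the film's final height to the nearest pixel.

Fitted into 2126×2126, the film spans the width; its height is 2126 / 1.660 ≈ 1280.72 px.
Scaling 2126 → 2943 is ×1.3843, so the height becomes 1280.72 × 1.3843 ≈ 1772.89 px.

1773 px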